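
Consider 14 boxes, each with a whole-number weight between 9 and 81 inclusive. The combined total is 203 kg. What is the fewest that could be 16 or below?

5

Each value above 16 is at least 17, contributing at least 17 − 9 = 8 above the floor 9.
The sum exceeds the floor total 126 by 77, so at most ⌊77/8⌋ = 9 exceed 16, and at least 5 are ≤ 16.
Exactly 5 works: 5 values at 9 and 9 at 17 total 198; raise one of the low values by 5 (still ≤ 16) to hit 203.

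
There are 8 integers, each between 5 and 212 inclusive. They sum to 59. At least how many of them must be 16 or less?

7

If only k of them are at most 16, the other 8 − k are at least 17, so the total is at least (8 − k)·17 + k·5.
This is ≤ 59, so (8 − k)·17 + 5k ≤ 59, which gives k ≥ 7.
Exactly 7 works: 7 values at 5 and 1 at 17 total 52; raise one of the low values by 7 (still ≤ 16) to hit 59.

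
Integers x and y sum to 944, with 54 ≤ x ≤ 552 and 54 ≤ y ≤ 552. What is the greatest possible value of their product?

222784

With x + y fixed, xy peaks when the two are closest together.
Taking x = 472 and y = 472 (both in [54, 552]) gives xy = 222784.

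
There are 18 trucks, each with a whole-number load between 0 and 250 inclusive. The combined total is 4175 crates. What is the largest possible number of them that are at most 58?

1

Each value at 58 or below falls at least 250 − 58 = 192 short of the ceiling 250.
The ceiling total is 18 × 250 = 4500, and we need 4175, so at most ⌊(4500 − 4175)/192⌋ = 1 can be that low.
k = 1 is achieved by 1 value at 58 and 17 at 250, total 4308; lower one of the 250's by 133 (still > 58) to reach 4175.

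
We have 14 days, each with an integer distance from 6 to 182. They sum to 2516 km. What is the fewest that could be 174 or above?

Each value short of 174 is at most 173, costing at least 182 − 173 = 9 against the maximum total of 2548.
We can afford to lose at most 2548 − 2516 = 32, so at most ⌊32/9⌋ = 3 fall short, and at least 11 are ≥ 174.
Exactly 11 works: 11 values at 182 and 3 at 173 total 2521; lower one of the high values by 5 (still ≥ 174) to hit 2516.

11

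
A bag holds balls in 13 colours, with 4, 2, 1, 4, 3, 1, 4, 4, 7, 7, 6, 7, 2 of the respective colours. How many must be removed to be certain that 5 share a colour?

42

In the worst case you take as many as possible of each colour without reaching 5: 4 + 2 + 1 + 4 + 3 + 1 + 4 + 4 + 4 + 4 + 4 + 4 + 2 = 41.
The next one must give 5 of some colour, so 41 + 1 = 42.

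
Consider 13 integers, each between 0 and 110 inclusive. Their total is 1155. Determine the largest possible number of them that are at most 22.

Suppose k of them are at most 22. Those contribute at most 22 each and the rest at most 110 each.
So the total is at most 22k + 110(13 − k) = 1430 − 88k. This must still be ≥ 1155, so k ≤ 3.
k = 3 is achieved by 3 values at 22 and 10 at 110, total 1166; lower one of the 110's by 11 (still > 22) to reach 1155.

3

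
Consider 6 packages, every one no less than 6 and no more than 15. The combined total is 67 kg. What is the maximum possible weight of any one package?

Maximizing one value means minimizing the remaining 5.
The other 5 contribute at least 5 × 6 = 30, leaving at most 67 − 30 = 37.
But each package is capped at 15, so the maximum is 15.
Achievable: one at 15 and the other 5 totalling 52, which fits since 5 × 6 ≤ 52 ≤ 5 × 15.

15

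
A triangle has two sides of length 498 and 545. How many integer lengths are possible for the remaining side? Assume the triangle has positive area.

995

The triangle inequality gives |498 − 545| < c < 498 + 545, i.e. 47 < c < 1043.
So c can be any integer from 48 to 1042: 995 values.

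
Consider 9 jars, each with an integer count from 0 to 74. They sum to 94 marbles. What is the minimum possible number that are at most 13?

Each value above 13 is at least 14, contributing at least 14 − 0 = 14 above the floor 0.
The sum exceeds the floor total 0 by 94, so at most ⌊94/14⌋ = 6 exceed 13, and at least 3 are ≤ 13.
Exactly 3 works: 3 values at 0 and 6 at 14 total 84; raise one of the low values by 10 (still ≤ 13) to hit 94.

3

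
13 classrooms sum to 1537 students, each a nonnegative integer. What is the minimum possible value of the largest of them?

If every one of the 13 were at most 118, the total would be at most 13 × 118 = 1534 < 1537.
Taking 10 copies of 118 and 3 copies of 119 gives exactly 1537, so 119 is attained.

119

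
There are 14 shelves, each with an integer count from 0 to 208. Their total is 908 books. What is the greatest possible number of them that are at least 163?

If k of the values are ≥ 163, the total is ≥ 163k + 0(14 − k).
Setting 163k + 0(14 − k) ≤ 908 gives 163k ≤ 908, so k ≤ 5.
k = 5 is achieved by 5 values at 163 and 9 at 0, total 815; add 93 to one value (staying below 163) to reach 908.

5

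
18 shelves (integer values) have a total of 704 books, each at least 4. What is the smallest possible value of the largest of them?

40

The 18 values sum to 704, so their maximum is at least ⌈704/18⌉ = 40.
Equality holds with 2 values of 40 and 16 values of 39.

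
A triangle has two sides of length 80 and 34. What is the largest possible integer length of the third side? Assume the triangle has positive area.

The third side must be less than 80 + 34 = 114.
The largest integer below 114 is 113.

113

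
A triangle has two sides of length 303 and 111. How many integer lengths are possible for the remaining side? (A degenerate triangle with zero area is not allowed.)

The triangle inequality gives |303 − 111| < c < 303 + 111, i.e. 192 < c < 414.
So c can be any integer from 193 to 413: 221 values.

221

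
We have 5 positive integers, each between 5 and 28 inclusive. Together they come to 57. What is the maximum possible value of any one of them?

28

Maximizing one value means minimizing the remaining 4.
The other 4 contribute at least 4 × 5 = 20, leaving at most 57 − 20 = 37.
But each integer is capped at 28, so the maximum is 28.
Achievable: one at 28 and the other 4 totalling 29, which fits since 4 × 5 ≤ 29 ≤ 4 × 28.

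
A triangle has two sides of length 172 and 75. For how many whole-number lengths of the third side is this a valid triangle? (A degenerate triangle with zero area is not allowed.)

The triangle inequality gives |172 − 75| < c < 172 + 75, i.e. 97 < c < 247.
So c can be any integer from 98 to 246: 149 values.

149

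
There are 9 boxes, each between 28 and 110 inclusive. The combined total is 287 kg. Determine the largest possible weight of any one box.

63

Maximizing one value means minimizing the remaining 8.
The other 8 contribute at least 8 × 28 = 224, leaving at most 287 − 224 = 63.
Since 63 ≤ 110, this is achievable: one at 63 and 8 at 28.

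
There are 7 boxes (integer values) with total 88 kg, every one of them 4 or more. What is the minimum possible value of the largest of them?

13

The average is 88/7 > 12, so not all 7 can be 12 or less; the largest is ≥ 13.
Equality holds with 4 values of 13 and 3 values of 12.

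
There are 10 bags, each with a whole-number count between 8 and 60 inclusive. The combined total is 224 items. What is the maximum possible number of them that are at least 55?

With k values at 55 or above and the rest at least 8, the sum is at least 80 + 47k.
Since the sum is 224, we need 47k ≤ 144, i.e. k ≤ 3.
k = 3 is achieved by 3 values at 55 and 7 at 8, total 221; add 3 to one value (staying below 55) to reach 224.

3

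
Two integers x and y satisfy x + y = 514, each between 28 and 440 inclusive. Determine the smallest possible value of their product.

Since x + y is fixed, pushing one of them to its bound minimizes the product.
At the endpoint x = 74, y = 514 − 74 = 440, so xy = 74 × 440 = 32560.

32560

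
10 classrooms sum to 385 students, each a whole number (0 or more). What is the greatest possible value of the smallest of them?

38

The 10 values sum to 385, so their minimum is at most ⌊385/10⌋ = 38.
Equality holds with 5 values of 38 and 5 values of 39.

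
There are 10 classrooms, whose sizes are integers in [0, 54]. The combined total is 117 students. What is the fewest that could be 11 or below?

1

If only k of them are at most 11, the other 10 − k are at least 12, so the total is at least (10 − k)·12 + k·0.
This is ≤ 117, so (10 − k)·12 + 0k ≤ 117, which gives k ≥ 1.
Exactly 1 works: 1 value at 0 and 9 at 12 total 108; raise one of the low values by 9 (still ≤ 11) to hit 117.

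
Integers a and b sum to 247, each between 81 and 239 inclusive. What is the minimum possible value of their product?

13446

ab = a(247 − a) is concave in a, so over [81, 166] it is minimized at an endpoint.
At the endpoint a = 81, b = 247 − 81 = 166, so ab = 81 × 166 = 13446.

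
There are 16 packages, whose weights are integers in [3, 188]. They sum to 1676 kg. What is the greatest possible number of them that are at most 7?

7

Each value at 7 or below falls at least 188 − 7 = 181 short of the ceiling 188.
The ceiling total is 16 × 188 = 3008, and we need 1676, so at most ⌊(3008 − 1676)/181⌋ = 7 can be that low.
k = 7 is achieved by 7 values at 7 and 9 at 188, total 1741; lower one of the 188's by 65 (still > 7) to reach 1676.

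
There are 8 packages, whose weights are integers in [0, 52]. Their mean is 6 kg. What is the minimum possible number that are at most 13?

The total is 8 × 6 = 48.
Each value above 13 is at least 14, contributing at least 14 − 0 = 14 above the floor 0.
The sum exceeds the floor total 0 by 48, so at most ⌊48/14⌋ = 3 exceed 13, and at least 5 are ≤ 13.
Exactly 5 works: 5 values at 0 and 3 at 14 total 42; raise one of the low values by 6 (still ≤ 13) to hit 48.

5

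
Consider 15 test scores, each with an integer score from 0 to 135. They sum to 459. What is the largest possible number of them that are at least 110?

If k of the values are ≥ 110, the total is ≥ 110k + 0(15 − k).
Setting 110k + 0(15 − k) ≤ 459 gives 110k ≤ 459, so k ≤ 4.
k = 4 is achieved by 4 values at 110 and 11 at 0, total 440; add 19 to one value (staying below 110) to reach 459.

4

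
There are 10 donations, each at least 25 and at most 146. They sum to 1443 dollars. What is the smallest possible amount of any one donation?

129

Minimizing one value means maximizing the remaining 9.
The other 9 contribute at most 9 × 146 = 1314, leaving at least 1443 − 1314 = 129.
Since 129 ≥ 25, this is achievable: one at 129 and 9 at 146.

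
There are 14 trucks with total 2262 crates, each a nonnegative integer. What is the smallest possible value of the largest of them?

162

Some value must be at least ⌈2262/14⌉ = 162, since 14 × 161 = 2254 < 2262.
Achievable: 8 of them at 162 and 6 at 161 total 2262.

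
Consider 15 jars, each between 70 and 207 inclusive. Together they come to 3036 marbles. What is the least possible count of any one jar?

138

To make one jar as small as possible, make the other 14 as large as possible.
The other 14 contribute at most 14 × 207 = 2898, leaving at least 3036 − 2898 = 138.
Since 138 ≥ 70, this is achievable: one at 138 and 14 at 207.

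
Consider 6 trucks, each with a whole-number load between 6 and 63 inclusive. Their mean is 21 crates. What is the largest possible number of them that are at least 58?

1

The total is 6 × 21 = 126.
If k of the values are ≥ 58, the total is ≥ 58k + 6(6 − k).
Setting 58k + 6(6 − k) ≤ 126 gives 52k ≤ 90, so k ≤ 1.
k = 1 is achieved by 1 value at 58 and 5 at 6, total 88; add 38 to one value (staying below 58) to reach 126.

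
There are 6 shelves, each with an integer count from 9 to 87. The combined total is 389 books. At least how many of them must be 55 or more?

2

If only k of them are at least 55, the other 6 − k are at most 54, so the total is at most k·87 + (6 − k)·54.
This must reach 389, so k·87 + (6 − k)·54 ≥ 389, giving k ≥ 2.
Exactly 2 works: 2 values at 87 and 4 at 54 total 390; lower one of the high values by 1 (still ≥ 55) to hit 389.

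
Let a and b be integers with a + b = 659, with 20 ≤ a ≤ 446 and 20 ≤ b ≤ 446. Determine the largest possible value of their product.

108570

ab = a(659 − a) is maximized when a is as near 659/2 as the bounds allow.
Taking a = 329 and b = 330 (both in [20, 446]) gives ab = 108570.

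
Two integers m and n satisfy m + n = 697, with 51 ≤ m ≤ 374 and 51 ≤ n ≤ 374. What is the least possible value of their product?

120802

For a fixed sum, mn is smallest when m and n are as far apart as possible.
At the endpoint m = 323, n = 697 − 323 = 374, so mn = 323 × 374 = 120802.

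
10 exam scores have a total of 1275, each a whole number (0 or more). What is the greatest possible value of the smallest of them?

127

The 10 values sum to 1275, so their minimum is at most ⌊1275/10⌋ = 127.
Equality holds with 5 values of 127 and 5 values of 128.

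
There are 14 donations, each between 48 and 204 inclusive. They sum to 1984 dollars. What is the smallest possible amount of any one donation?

48

To make one donation as small as possible, make the other 13 as large as possible.
The other 13 can take up 13 × 204 = 2652 ≥ 1984 − 48, so one donation can sit at its floor of 48.
Achievable: one at 48 and the other 13 totalling 1936, which fits since 13 × 48 ≤ 1936 ≤ 13 × 204.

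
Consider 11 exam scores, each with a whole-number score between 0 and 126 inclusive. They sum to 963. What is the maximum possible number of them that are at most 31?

4

Each value at 31 or below falls at least 126 − 31 = 95 short of the ceiling 126.
The ceiling total is 11 × 126 = 1386, and we need 963, so at most ⌊(1386 − 963)/95⌋ = 4 can be that low.
k = 4 is achieved by 4 values at 31 and 7 at 126, total 1006; lower one of the 126's by 43 (still > 31) to reach 963.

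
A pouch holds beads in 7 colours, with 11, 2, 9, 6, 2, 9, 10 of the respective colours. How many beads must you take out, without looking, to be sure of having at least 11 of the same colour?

In the worst case you take as many as possible of each colour without reaching 11: 10 + 2 + 9 + 6 + 2 + 9 + 10 = 48.
The next one must give 11 of some colour, so 48 + 1 = 49.

49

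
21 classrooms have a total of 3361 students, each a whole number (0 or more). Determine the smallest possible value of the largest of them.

161

The average is 3361/21 > 160, so not all 21 can be 160 or less; the largest is ≥ 161.
Equality holds with 1 value of 161 and 20 values of 160.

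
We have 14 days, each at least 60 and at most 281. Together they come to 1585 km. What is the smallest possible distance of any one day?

To make one day as small as possible, make the other 13 as large as possible.
The other 13 can take up 13 × 281 = 3653 ≥ 1585 − 60, so one day can sit at its floor of 60.
Achievable: one at 60 and the other 13 totalling 1525, which fits since 13 × 60 ≤ 1525 ≤ 13 × 281.

60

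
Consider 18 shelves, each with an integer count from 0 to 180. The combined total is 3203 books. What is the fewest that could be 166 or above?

16

If only k of them are at least 166, the other 18 − k are at most 165, so the total is at most k·180 + (18 − k)·165.
This must reach 3203, so k·180 + (18 − k)·165 ≥ 3203, giving k ≥ 16.
Exactly 16 works: 16 values at 180 and 2 at 165 total 3210; lower one of the high values by 7 (still ≥ 166) to hit 3203.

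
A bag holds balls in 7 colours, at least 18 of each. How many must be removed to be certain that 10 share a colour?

In the worst case you draw 9 of each of the 7 colours: 7 × 9 = 63.
One more forces 10 of some colour, so 63 + 1 = 64.

64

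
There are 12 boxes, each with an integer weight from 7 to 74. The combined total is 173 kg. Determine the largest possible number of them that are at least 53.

With k values at 53 or above and the rest at least 7, the sum is at least 84 + 46k.
Since the sum is 173, we need 46k ≤ 89, i.e. k ≤ 1.
k = 1 is achieved by 1 value at 53 and 11 at 7, total 130; add 43 to one value (staying below 53) to reach 173.

1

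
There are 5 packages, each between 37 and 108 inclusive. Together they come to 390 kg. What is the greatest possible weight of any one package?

To make one package as large as possible, make the other 4 as small as possible.
The other 4 contribute at least 4 × 37 = 148, leaving at most 390 − 148 = 242.
But each package is capped at 108, so the maximum is 108.
Achievable: one at 108 and the other 4 totalling 282, which fits since 4 × 37 ≤ 282 ≤ 4 × 108.

108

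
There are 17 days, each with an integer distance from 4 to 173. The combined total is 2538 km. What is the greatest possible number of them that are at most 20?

2

Suppose k of them are at most 20. Those contribute at most 20 each and the rest at most 173 each.
So the total is at most 20k + 173(17 − k) = 2941 − 153k. This must still be ≥ 2538, so k ≤ 2.
k = 2 is achieved by 2 values at 20 and 15 at 173, total 2635; lower one of the 173's by 97 (still > 20) to reach 2538.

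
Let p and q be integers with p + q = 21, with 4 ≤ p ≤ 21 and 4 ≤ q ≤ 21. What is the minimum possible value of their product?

68

For a fixed sum, pq is smallest when p and q are as far apart as possible.
At the endpoint p = 4, q = 21 − 4 = 17, so pq = 4 × 17 = 68.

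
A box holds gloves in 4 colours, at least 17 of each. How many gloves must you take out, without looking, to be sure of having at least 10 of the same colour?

You could draw 9 of every colour without reaching 10 of any — 36 in all.
One more forces 10 of some colour, so 36 + 1 = 37.

37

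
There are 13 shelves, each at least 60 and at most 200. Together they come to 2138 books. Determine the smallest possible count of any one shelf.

60

Minimizing one value means maximizing the remaining 12.
The other 12 can take up 12 × 200 = 2400 ≥ 2138 − 60, so one shelf can sit at its floor of 60.
Achievable: one at 60 and the other 12 totalling 2078, which fits since 12 × 60 ≤ 2078 ≤ 12 × 200.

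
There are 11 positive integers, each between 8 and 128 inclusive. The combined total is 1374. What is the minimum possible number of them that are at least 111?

Each value short of 111 is at most 110, costing at least 128 − 110 = 18 against the maximum total of 1408.
We can afford to lose at most 1408 − 1374 = 34, so at most ⌊34/18⌋ = 1 fall short, and at least 10 are ≥ 111.
Exactly 10 works: 10 values at 128 and 1 at 110 total 1390; lower one of the high values by 16 (still ≥ 111) to hit 1374.

10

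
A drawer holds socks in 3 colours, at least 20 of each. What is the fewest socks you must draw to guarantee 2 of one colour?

4

You could draw 1 of every colour without reaching 2 of any — 3 in all.
One more forces 2 of some colour, so 3 + 1 = 4.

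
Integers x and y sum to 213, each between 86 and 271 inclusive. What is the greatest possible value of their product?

For a fixed sum, the product xy is largest when x and y are as close as possible.
Taking x = 106 and y = 107 (both in [86, 271]) gives xy = 11342.

11342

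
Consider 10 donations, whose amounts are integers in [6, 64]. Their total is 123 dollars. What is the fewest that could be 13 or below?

3

Each value above 13 is at least 14, contributing at least 14 − 6 = 8 above the floor 6.
The sum exceeds the floor total 60 by 63, so at most ⌊63/8⌋ = 7 exceed 13, and at least 3 are ≤ 13.
Exactly 3 works: 3 values at 6 and 7 at 14 total 116; raise one of the low values by 7 (still ≤ 13) to hit 123.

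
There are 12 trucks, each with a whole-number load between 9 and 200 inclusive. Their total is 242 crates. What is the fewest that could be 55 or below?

10

Let j be the number exceeding 55. Then the total is ≥ 56·j + 9·(12 − j) = 108 + 47j.
So 47j ≤ 134 and j ≤ 2; hence at least 12 − 2 = 10 are ≤ 55.
Exactly 10 works: 10 values at 9 and 2 at 56 total 202; raise one of the low values by 40 (still ≤ 55) to hit 242.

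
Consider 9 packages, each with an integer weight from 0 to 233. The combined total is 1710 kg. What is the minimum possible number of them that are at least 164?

Each value short of 164 is at most 163, costing at least 233 − 163 = 70 against the maximum total of 2097.
We can afford to lose at most 2097 − 1710 = 387, so at most ⌊387/70⌋ = 5 fall short, and at least 4 are ≥ 164.
Exactly 4 works: 4 values at 233 and 5 at 163 total 1747; lower one of the high values by 37 (still ≥ 164) to hit 1710.

4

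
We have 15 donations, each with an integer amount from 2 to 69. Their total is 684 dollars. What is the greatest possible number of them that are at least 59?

With k values at 59 or above and the rest at least 2, the sum is at least 30 + 57k.
Since the sum is 684, we need 57k ≤ 654, i.e. k ≤ 11.
k = 11 is achieved by 11 values at 59 and 4 at 2, total 657; add 27 to one value (staying below 59) to reach 684.

11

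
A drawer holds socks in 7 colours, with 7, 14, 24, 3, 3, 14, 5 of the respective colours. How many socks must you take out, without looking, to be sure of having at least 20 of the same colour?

66

In the worst case you take as many as possible of each colour without reaching 20: 7 + 14 + 19 + 3 + 3 + 14 + 5 = 65.
The next one must give 20 of some colour, so 65 + 1 = 66.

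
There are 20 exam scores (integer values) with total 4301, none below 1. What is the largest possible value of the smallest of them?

The average is 4301/20 < 216, so some value is ≤ 215.
Achievable: 19 of them at 215 and 1 at 216 total 4301.

215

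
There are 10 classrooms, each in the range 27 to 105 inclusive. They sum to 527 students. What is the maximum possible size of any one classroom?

To make one classroom as large as possible, make the other 9 as small as possible.
The other 9 contribute at least 9 × 27 = 243, leaving at most 527 − 243 = 284.
But each classroom is capped at 105, so the maximum is 105.
Achievable: one at 105 and the other 9 totalling 422, which fits since 9 × 27 ≤ 422 ≤ 9 × 105.

105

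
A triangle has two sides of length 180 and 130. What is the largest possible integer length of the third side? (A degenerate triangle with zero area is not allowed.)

The third side must be less than 180 + 130 = 310.
The largest integer below 310 is 309.

309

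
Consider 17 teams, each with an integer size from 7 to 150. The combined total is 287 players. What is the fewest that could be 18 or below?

3

Let j be the number exceeding 18. Then the total is ≥ 19·j + 7·(17 − j) = 119 + 12j.
So 12j ≤ 168 and j ≤ 14; hence at least 17 − 14 = 3 are ≤ 18.
Exactly 3 works: 3 values at 7 and 14 at 19 total 287.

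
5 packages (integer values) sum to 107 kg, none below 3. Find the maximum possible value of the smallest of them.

The average is 107/5 < 22, so some value is ≤ 21.
Taking 3 copies of 21 and 2 copies of 22 gives exactly 107, so 21 is attained.

21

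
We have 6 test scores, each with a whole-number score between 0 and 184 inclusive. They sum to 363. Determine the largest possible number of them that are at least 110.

3

Suppose k of them are at least 110. Those contribute at least 110 each and the other 6 − k at least 0 each.
So the total is at least 110k + 0(6 − k) = 0 + 110k. This must be ≤ 363, giving k ≤ 3.
k = 3 is achieved by 3 values at 110 and 3 at 0, total 330; add 33 to one value (staying below 110) to reach 363.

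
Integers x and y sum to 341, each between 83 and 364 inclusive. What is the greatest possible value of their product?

29070

For a fixed sum, the product xy is largest when x and y are as close as possible.
Taking x = 170 and y = 171 (both in [83, 364]) gives xy = 29070.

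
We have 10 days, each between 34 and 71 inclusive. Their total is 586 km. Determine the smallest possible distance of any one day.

34

To make one day as small as possible, make the other 9 as large as possible.
The other 9 can take up 9 × 71 = 639 ≥ 586 − 34, so one day can sit at its floor of 34.
Achievable: one at 34 and the other 9 totalling 552, which fits since 9 × 34 ≤ 552 ≤ 9 × 71.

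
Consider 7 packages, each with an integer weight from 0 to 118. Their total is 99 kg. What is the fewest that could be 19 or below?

If only k of them are at most 19, the other 7 − k are at least 20, so the total is at least (7 − k)·20 + k·0.
This is ≤ 99, so (7 − k)·20 + 0k ≤ 99, which gives k ≥ 3.
Exactly 3 works: 3 values at 0 and 4 at 20 total 80; raise one of the low values by 19 (still ≤ 19) to hit 99.

3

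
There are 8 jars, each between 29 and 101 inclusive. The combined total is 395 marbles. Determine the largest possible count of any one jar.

101

Maximizing one value means minimizing the remaining 7.
The other 7 contribute at least 7 × 29 = 203, leaving at most 395 − 203 = 192.
But each jar is capped at 101, so the maximum is 101.
Achievable: one at 101 and the other 7 totalling 294, which fits since 7 × 29 ≤ 294 ≤ 7 × 101.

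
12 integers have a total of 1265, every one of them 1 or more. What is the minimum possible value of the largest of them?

106

The average is 1265/12 > 105, so not all 12 can be 105 or less; the largest is ≥ 106.
Achievable: 5 of them at 106 and 7 at 105 total 1265.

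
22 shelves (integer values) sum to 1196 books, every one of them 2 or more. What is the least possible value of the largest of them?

55

Some value must be at least ⌈1196/22⌉ = 55, since 22 × 54 = 1188 < 1196.
Taking 14 copies of 54 and 8 copies of 55 gives exactly 1196, so 55 is attained.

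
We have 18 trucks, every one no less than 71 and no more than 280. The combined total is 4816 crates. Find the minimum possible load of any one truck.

Minimizing one value means maximizing the remaining 17.
The other 17 can take up 17 × 280 = 4760 ≥ 4816 − 71, so one truck can sit at its floor of 71.
Achievable: one at 71 and the other 17 totalling 4745, which fits since 17 × 71 ≤ 4745 ≤ 17 × 280.

71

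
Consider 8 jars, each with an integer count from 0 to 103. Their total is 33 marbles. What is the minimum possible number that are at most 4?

Each value above 4 is at least 5, contributing at least 5 − 0 = 5 above the floor 0.
The sum exceeds the floor total 0 by 33, so at most ⌊33/5⌋ = 6 exceed 4, and at least 2 are ≤ 4.
Exactly 2 works: 2 values at 0 and 6 at 5 total 30; raise one of the low values by 3 (still ≤ 4) to hit 33.

2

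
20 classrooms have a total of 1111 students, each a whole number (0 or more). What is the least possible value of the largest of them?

56

The 20 values sum to 1111, so their maximum is at least ⌈1111/20⌉ = 56.
Taking 9 copies of 55 and 11 copies of 56 gives exactly 1111, so 56 is attained.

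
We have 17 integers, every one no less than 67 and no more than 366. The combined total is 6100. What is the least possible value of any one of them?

244

To make one integer as small as possible, make the other 16 as large as possible.
The other 16 contribute at most 16 × 366 = 5856, leaving at least 6100 − 5856 = 244.
Since 244 ≥ 67, this is achievable: one at 244 and 16 at 366.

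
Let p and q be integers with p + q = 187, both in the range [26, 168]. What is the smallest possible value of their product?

4186

For a fixed sum, pq is smallest when p and q are as far apart as possible.
The extreme feasible split is p = 26, q = 161, giving pq = 4186.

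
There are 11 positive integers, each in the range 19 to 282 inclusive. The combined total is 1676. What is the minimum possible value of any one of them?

Minimizing one value means maximizing the remaining 10.
The other 10 can take up 10 × 282 = 2820 ≥ 1676 − 19, so one integer can sit at its floor of 19.
Achievable: one at 19 and the other 10 totalling 1657, which fits since 10 × 19 ≤ 1657 ≤ 10 × 282.

19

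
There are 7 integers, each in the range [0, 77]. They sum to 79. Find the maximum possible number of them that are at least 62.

1

With k values at 62 or above and the rest at least 0, the sum is at least 0 + 62k.
Since the sum is 79, we need 62k ≤ 79, i.e. k ≤ 1.
k = 1 is achieved by 1 value at 62 and 6 at 0, total 62; add 17 to one value (staying below 62) to reach 79.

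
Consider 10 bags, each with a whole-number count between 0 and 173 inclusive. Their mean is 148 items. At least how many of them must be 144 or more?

2

The total is 10 × 148 = 1480.
Each value short of 144 is at most 143, costing at least 173 − 143 = 30 against the maximum total of 1730.
We can afford to lose at most 1730 − 1480 = 250, so at most ⌊250/30⌋ = 8 fall short, and at least 2 are ≥ 144.
Exactly 2 works: 2 values at 173 and 8 at 143 total 1490; lower one of the high values by 10 (still ≥ 144) to hit 1480.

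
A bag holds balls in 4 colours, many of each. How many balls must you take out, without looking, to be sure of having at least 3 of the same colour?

9

You could draw 2 of every colour without reaching 3 of any — 8 in all.
One more forces 3 of some colour, so 8 + 1 = 9.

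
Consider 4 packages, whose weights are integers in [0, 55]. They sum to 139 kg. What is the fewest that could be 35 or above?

Each value short of 35 is at most 34, costing at least 55 − 34 = 21 against the maximum total of 220.
We can afford to lose at most 220 − 139 = 81, so at most ⌊81/21⌋ = 3 fall short, and at least 1 are ≥ 35.
Exactly 1 works: 1 value at 55 and 3 at 34 total 157; lower one of the high values by 18 (still ≥ 35) to hit 139.

1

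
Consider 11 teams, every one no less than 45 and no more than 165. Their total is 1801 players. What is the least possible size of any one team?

151

To make one team as small as possible, make the other 10 as large as possible.
The other 10 contribute at most 10 × 165 = 1650, leaving at least 1801 − 1650 = 151.
Since 151 ≥ 45, this is achievable: one at 151 and 10 at 165.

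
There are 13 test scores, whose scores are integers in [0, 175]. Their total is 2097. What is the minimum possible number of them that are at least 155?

If only k of them are at least 155, the other 13 − k are at most 154, so the total is at most k·175 + (13 − k)·154.
This must reach 2097, so k·175 + (13 − k)·154 ≥ 2097, giving k ≥ 5.
Exactly 5 works: 5 values at 175 and 8 at 154 total 2107; lower one of the high values by 10 (still ≥ 155) to hit 2097.

5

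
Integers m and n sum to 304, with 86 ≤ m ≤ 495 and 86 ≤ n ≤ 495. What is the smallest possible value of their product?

18748

Since m + n is fixed, pushing one of them to its bound minimizes the product.
At the endpoint m = 86, n = 304 − 86 = 218, so mn = 86 × 218 = 18748.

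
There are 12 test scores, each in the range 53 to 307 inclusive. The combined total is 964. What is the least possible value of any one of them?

Minimizing one value means maximizing the remaining 11.
The other 11 can take up 11 × 307 = 3377 ≥ 964 − 53, so one score can sit at its floor of 53.
Achievable: one at 53 and the other 11 totalling 911, which fits since 11 × 53 ≤ 911 ≤ 11 × 307.

53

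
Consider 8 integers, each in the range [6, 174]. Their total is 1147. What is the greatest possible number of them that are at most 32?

1

Suppose k of them are at most 32. Those contribute at most 32 each and the rest at most 174 each.
So the total is at most 32k + 174(8 − k) = 1392 − 142k. This must still be ≥ 1147, so k ≤ 1.
k = 1 is achieved by 1 value at 32 and 7 at 174, total 1250; lower one of the 174's by 103 (still > 32) to reach 1147.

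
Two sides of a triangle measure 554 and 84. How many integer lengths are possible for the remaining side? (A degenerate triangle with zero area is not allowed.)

The triangle inequality gives |554 − 84| < c < 554 + 84, i.e. 470 < c < 638.
So c can be any integer from 471 to 637: 167 values.

167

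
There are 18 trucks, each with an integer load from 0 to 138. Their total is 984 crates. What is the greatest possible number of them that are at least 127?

7

Suppose k of them are at least 127. Those contribute at least 127 each and the other 18 − k at least 0 each.
So the total is at least 127k + 0(18 − k) = 0 + 127k. This must be ≤ 984, giving k ≤ 7.
k = 7 is achieved by 7 values at 127 and 11 at 0, total 889; add 95 to one value (staying below 127) to reach 984.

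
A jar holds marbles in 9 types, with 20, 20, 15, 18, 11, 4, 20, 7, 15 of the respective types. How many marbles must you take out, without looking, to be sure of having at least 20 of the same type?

128

In the worst case you take as many as possible of each type without reaching 20: 19 + 19 + 15 + 18 + 11 + 4 + 19 + 7 + 15 = 127.
The next one must give 20 of some type, so 127 + 1 = 128.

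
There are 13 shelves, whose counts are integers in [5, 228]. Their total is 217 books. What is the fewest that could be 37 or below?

Each value above 37 is at least 38, contributing at least 38 − 5 = 33 above the floor 5.
The sum exceeds the floor total 65 by 152, so at most ⌊152/33⌋ = 4 exceed 37, and at least 9 are ≤ 37.
Exactly 9 works: 9 values at 5 and 4 at 38 total 197; raise one of the low values by 20 (still ≤ 37) to hit 217.

9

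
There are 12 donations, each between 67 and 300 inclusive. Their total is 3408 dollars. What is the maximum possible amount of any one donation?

300

To make one donation as large as possible, make the other 11 as small as possible.
The other 11 contribute at least 11 × 67 = 737, leaving at most 3408 − 737 = 2671.
But each donation is capped at 300, so the maximum is 300.
Achievable: one at 300 and the other 11 totalling 3108, which fits since 11 × 67 ≤ 3108 ≤ 11 × 300.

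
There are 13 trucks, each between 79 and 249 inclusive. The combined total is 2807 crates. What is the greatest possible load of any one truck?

249

Maximizing one value means minimizing the remaining 12.
The other 12 contribute at least 12 × 79 = 948, leaving at most 2807 − 948 = 1859.
But each truck is capped at 249, so the maximum is 249.
Achievable: one at 249 and the other 12 totalling 2558, which fits since 12 × 79 ≤ 2558 ≤ 12 × 249.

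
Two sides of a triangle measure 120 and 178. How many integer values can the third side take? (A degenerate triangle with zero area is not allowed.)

The triangle inequality gives |120 − 178| < c < 120 + 178, i.e. 58 < c < 298.
So c can be any integer from 59 to 297: 239 values.

239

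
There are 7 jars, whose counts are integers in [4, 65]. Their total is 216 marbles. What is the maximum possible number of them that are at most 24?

Suppose k of them are at most 24. Those contribute at most 24 each and the rest at most 65 each.
So the total is at most 24k + 65(7 − k) = 455 − 41k. This must still be ≥ 216, so k ≤ 5.
k = 5 is achieved by 5 values at 24 and 2 at 65, total 250; lower one of the 65's by 34 (still > 24) to reach 216.

5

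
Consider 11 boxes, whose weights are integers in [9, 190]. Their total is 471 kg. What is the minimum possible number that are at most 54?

3

Each value above 54 is at least 55, contributing at least 55 − 9 = 46 above the floor 9.
The sum exceeds the floor total 99 by 372, so at most ⌊372/46⌋ = 8 exceed 54, and at least 3 are ≤ 54.
Exactly 3 works: 3 values at 9 and 8 at 55 total 467; raise one of the low values by 4 (still ≤ 54) to hit 471.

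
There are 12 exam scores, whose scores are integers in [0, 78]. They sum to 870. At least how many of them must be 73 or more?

1

Each value short of 73 is at most 72, costing at least 78 − 72 = 6 against the maximum total of 936.
We can afford to lose at most 936 − 870 = 66, so at most ⌊66/6⌋ = 11 fall short, and at least 1 are ≥ 73.
Exactly 1 works: 1 value at 78 and 11 at 72 total 870.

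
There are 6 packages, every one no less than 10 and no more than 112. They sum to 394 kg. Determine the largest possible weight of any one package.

112

To make one package as large as possible, make the other 5 as small as possible.
The other 5 contribute at least 5 × 10 = 50, leaving at most 394 − 50 = 344.
But each package is capped at 112, so the maximum is 112.
Achievable: one at 112 and the other 5 totalling 282, which fits since 5 × 10 ≤ 282 ≤ 5 × 112.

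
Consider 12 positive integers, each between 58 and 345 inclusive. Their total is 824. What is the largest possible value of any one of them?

To make one integer as large as possible, make the other 11 as small as possible.
The other 11 contribute at least 11 × 58 = 638, leaving at most 824 − 638 = 186.
Since 186 ≤ 345, this is achievable: one at 186 and 11 at 58.

186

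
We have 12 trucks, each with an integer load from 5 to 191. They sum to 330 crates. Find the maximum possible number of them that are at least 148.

1

Suppose k of them are at least 148. Those contribute at least 148 each and the other 12 − k at least 5 each.
So the total is at least 148k + 5(12 − k) = 60 + 143k. This must be ≤ 330, giving k ≤ 1.
k = 1 is achieved by 1 value at 148 and 11 at 5, total 203; add 127 to one value (staying below 148) to reach 330.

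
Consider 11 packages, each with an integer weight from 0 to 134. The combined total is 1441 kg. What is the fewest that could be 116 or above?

Each value short of 116 is at most 115, costing at least 134 − 115 = 19 against the maximum total of 1474.
We can afford to lose at most 1474 − 1441 = 33, so at most ⌊33/19⌋ = 1 fall short, and at least 10 are ≥ 116.
Exactly 10 works: 10 values at 134 and 1 at 115 total 1455; lower one of the high values by 14 (still ≥ 116) to hit 1441.

10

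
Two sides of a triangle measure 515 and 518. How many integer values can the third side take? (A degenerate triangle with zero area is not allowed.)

1029

The triangle inequality gives |515 − 518| < c < 515 + 518, i.e. 3 < c < 1033.
So c can be any integer from 4 to 1032: 1029 values.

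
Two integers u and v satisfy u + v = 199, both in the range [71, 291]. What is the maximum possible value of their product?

With u + v fixed, uv peaks when the two are closest together.
Taking u = 99 and v = 100 (both in [71, 291]) gives uv = 9900.

9900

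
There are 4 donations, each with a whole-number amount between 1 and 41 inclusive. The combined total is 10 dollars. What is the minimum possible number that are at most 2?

1

If only k of them are at most 2, the other 4 − k are at least 3, so the total is at least (4 − k)·3 + k·1.
This is ≤ 10, so (4 − k)·3 + 1k ≤ 10, which gives k ≥ 1.
Exactly 1 works: 1 value at 1 and 3 at 3 total 10.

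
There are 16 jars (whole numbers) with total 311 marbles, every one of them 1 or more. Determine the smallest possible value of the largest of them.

20

Some value must be at least ⌈311/16⌉ = 20, since 16 × 19 = 304 < 311.
Achievable: 7 of them at 20 and 9 at 19 total 311.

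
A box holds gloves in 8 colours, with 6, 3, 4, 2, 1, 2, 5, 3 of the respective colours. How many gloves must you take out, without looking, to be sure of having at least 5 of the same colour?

24

In the worst case you take as many as possible of each colour without reaching 5: 4 + 3 + 4 + 2 + 1 + 2 + 4 + 3 = 23.
The next one must give 5 of some colour, so 23 + 1 = 24.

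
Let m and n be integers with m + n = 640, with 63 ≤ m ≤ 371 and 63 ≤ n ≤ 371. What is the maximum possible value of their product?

With m + n fixed, mn peaks when the two are closest together.
Taking m = 320 and n = 320 (both in [63, 371]) gives mn = 102400.

102400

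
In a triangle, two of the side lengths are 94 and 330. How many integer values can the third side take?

187

The triangle inequality gives |94 − 330| < c < 94 + 330, i.e. 236 < c < 424.
So c can be any integer from 237 to 423: 187 values.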